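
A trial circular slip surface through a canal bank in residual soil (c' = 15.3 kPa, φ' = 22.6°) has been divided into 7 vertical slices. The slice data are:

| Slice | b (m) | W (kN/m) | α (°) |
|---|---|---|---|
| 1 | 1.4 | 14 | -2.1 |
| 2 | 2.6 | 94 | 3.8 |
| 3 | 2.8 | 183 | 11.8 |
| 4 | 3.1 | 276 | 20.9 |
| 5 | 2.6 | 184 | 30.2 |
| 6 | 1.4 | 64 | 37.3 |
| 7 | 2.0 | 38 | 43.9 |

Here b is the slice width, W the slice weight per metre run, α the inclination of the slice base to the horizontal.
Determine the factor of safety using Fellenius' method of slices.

Ordinary method of slices: FS = Σ[c'·Δl_i + (W_i cosα_i)·tanφ'] / Σ W_i sinα_i, with Δl_i = b_i / cosα_i.
Slice 1: Δl = 1.4/cos(-2.1°) = 1.401 m; N'_1 = 14·cos(-2.1°) = 14.0; c'Δl = 21.43; W sinα = -0.5
Slice 2: Δl = 2.6/cos3.8° = 2.606 m; N'_2 = 94·cos3.8° = 93.8; c'Δl = 39.87; W sinα = 6.2
Slice 3: Δl = 2.8/cos11.8° = 2.860 m; N'_3 = 183·cos11.8° = 179.1; c'Δl = 43.76; W sinα = 37.4
Slice 4: Δl = 3.1/cos20.9° = 3.318 m; N'_4 = 276·cos20.9° = 257.8; c'Δl = 50.77; W sinα = 98.5
Slice 5: Δl = 2.6/cos30.2° = 3.008 m; N'_5 = 184·cos30.2° = 159.0; c'Δl = 46.03; W sinα = 92.6
Slice 6: Δl = 1.4/cos37.3° = 1.760 m; N'_6 = 64·cos37.3° = 50.9; c'Δl = 26.93; W sinα = 38.8
Slice 7: Δl = 2.0/cos43.9° = 2.776 m; N'_7 = 38·cos43.9° = 27.4; c'Δl = 42.47; W sinα = 26.3
Σc'Δl = 271.3 kN/m; ΣN' = 782.1 kN/m; ΣW sinα = 299.3 kN/m
Resisting = 271.3 + 782.1·tan22.6° = 271.3 + 325.5 = 596.8 kN/m
FS = 596.8 / 299.3 = 1.994

FS = 1.99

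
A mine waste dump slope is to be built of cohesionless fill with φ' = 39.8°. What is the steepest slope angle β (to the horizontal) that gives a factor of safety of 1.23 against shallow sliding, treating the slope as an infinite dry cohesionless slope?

For an infinite dry cohesionless slope FS = tanφ'/tanβ, so tanβ = tanφ' / FS.
tanβ = tan39.8° / 1.23 = 0.8332 / 1.23 = 0.6774
β = arctan(0.6774) = 34.11°

β = 34.1°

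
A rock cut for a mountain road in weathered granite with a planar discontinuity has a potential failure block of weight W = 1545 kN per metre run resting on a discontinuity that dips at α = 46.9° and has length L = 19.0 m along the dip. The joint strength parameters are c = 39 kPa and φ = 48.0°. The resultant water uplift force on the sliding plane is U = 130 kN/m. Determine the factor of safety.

Resolving the block weight along and normal to the plane and applying the Mohr–Coulomb strength on the joint:
N' = W cosα − U = 1545·cos46.9° − 130 = 925.7 kN/m
Driving force T = W sinα = 1545·sin46.9° = 1128.1 kN/m
Resisting force R = c·L + N'·tanφ = 39·19.0 + 925.7·tan48.0° = 741.0 + 1028.0 = 1769.0 kN/m
FS = R / T = 1769.0 / 1128.1 = 1.568

FS = 1.57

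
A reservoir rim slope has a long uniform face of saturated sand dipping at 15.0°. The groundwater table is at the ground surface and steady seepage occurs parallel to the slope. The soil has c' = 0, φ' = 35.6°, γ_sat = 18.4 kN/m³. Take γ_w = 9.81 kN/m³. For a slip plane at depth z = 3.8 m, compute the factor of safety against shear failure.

FS = 1.25

With seepage parallel to the slope and the water table at the surface, the effective normal stress on the slip plane uses the buoyant unit weight γ' = γ_sat − γ_w while the driving shear stress uses γ_sat:
FS = [c' + γ' z cos²β tanφ'] / [γ_sat z sinβ cosβ]
(For c' = 0 this reduces to FS = (γ'/γ_sat)·tanφ'/tanβ.)
γ' = 18.4 − 9.81 = 8.59 kN/m³
Numerator = 0.0 + 8.59·3.8·cos²15.0°·tan35.6° = 0.0 + 8.59·3.8·0.9330·0.7159 = 21.804 kPa
Denominator = 18.4·3.8·sin15.0°·cos15.0° = 18.4·3.8·0.2588·0.9659 = 17.480 kPa
FS = 21.804 / 17.480 = 1.247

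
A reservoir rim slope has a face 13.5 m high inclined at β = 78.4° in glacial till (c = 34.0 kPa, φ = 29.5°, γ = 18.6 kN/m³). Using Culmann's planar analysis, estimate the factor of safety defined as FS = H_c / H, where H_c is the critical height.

H_c = (4c/γ) · sinβ cosφ / [1 − cos(β − φ)]
    = (4·34.0/18.6) · sin78.4°·cos29.5° / [1 − cos48.9°]
    = 7.312 · 0.8526 / 0.3426 = 18.19 m
FS = H_c / H = 18.19 / 13.5 = 1.348

FS = 1.35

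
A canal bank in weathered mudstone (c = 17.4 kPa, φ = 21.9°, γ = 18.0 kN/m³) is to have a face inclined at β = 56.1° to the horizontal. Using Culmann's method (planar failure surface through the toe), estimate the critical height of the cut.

Culmann's analysis gives the critical failure plane at α_cr = (β + φ)/2 = (56.1 + 21.9)/2 = 39.0°, and the critical height
H_c = (4c/γ) · sinβ cosφ / [1 − cos(β − φ)]
    = (4·17.4/18.0) · sin56.1°·cos21.9° / [1 − cos(34.2°)]
    = 3.867 · 0.8300·0.9278 / [1 − 0.8271]
    = 3.867 · 0.7701 / 0.1729
    = 17.22 m

H_c = 17.22 m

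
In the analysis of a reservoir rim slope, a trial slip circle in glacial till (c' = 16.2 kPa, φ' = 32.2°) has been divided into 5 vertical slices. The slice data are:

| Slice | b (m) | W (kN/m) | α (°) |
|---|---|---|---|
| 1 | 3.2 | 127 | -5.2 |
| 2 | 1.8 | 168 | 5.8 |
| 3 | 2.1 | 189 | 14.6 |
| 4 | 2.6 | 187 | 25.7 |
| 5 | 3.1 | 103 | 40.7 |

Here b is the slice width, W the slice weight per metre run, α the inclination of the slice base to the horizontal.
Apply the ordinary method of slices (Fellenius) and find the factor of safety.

Ordinary method of slices: FS = Σ[c'·Δl_i + (W_i cosα_i)·tanφ'] / Σ W_i sinα_i, with Δl_i = b_i / cosα_i.
Slice 1: Δl = 3.2/cos(-5.2°) = 3.213 m; N'_1 = 127·cos(-5.2°) = 126.5; c'Δl = 52.05; W sinα = -11.5
Slice 2: Δl = 1.8/cos5.8° = 1.809 m; N'_2 = 168·cos5.8° = 167.1; c'Δl = 29.31; W sinα = 17.0
Slice 3: Δl = 2.1/cos14.6° = 2.170 m; N'_3 = 189·cos14.6° = 182.9; c'Δl = 35.16; W sinα = 47.6
Slice 4: Δl = 2.6/cos25.7° = 2.885 m; N'_4 = 187·cos25.7° = 168.5; c'Δl = 46.74; W sinα = 81.1
Slice 5: Δl = 3.1/cos40.7° = 4.089 m; N'_5 = 103·cos40.7° = 78.1; c'Δl = 66.24; W sinα = 67.2
Σc'Δl = 229.5 kN/m; ΣN' = 723.1 kN/m; ΣW sinα = 201.4 kN/m
Resisting = 229.5 + 723.1·tan32.2° = 229.5 + 455.4 = 684.9 kN/m
FS = 684.9 / 201.4 = 3.401

FS = 3.40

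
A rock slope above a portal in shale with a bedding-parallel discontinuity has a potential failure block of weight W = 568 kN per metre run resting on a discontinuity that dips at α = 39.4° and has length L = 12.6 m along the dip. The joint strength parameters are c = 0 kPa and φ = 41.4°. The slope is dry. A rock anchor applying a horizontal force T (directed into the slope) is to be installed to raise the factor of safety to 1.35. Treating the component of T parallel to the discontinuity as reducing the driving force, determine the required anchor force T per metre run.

T = 62 kN/m

Resolving forces along and normal to the sliding plane, with the horizontal anchor force T adding T·sinα to the effective normal force and T·cosα acting up the plane against the driving force:
FS = [cL + (W cosα + T sinα) tanφ] / [W sinα − T cosα]
Without the anchor: N' = 438.9 kN/m, driving T_d = 360.5 kN/m, resisting R = 0·12.6 + 438.9·tan41.4° = 387.0 kN/m, FS = 1.07.
Setting FS = 1.35 and solving for T:
1.35·(360.5 − T cos39.4°) = 387.0 + T sin39.4°·tan41.4°
T·(sin39.4°·tan41.4° + 1.35·cos39.4°) = 1.35·360.5 − 387.0
T·(0.6347·0.8816 + 1.35·0.7727) = 486.7 − 387.0 = 99.8
T·1.6028 = 99.8
T = 62.2 kN/m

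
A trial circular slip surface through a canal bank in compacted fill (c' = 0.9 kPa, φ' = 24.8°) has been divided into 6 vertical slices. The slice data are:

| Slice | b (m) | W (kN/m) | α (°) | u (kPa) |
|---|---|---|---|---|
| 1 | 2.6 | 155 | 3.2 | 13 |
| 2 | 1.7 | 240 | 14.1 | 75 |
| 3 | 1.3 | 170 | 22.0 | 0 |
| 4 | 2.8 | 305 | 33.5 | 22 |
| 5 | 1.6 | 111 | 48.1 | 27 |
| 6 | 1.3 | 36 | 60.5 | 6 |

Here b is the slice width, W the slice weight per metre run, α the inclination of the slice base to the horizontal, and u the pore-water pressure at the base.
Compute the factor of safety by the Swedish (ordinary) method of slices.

FS = 0.67

Ordinary method of slices: FS = Σ[c'·Δl_i + (W_i cosα_i − u_i·Δl_i)·tanφ'] / Σ W_i sinα_i, with Δl_i = b_i / cosα_i.
Slice 1: Δl = 2.6/cos3.2° = 2.604 m; N'_1 = 155·cos3.2° − 13·2.604 = 120.9; c'Δl = 2.34; W sinα = 8.7
Slice 2: Δl = 1.7/cos14.1° = 1.753 m; N'_2 = 240·cos14.1° − 75·1.753 = 101.3; c'Δl = 1.58; W sinα = 58.5
Slice 3: Δl = 1.3/cos22.0° = 1.402 m; N'_3 = 170·cos22.0° − 0·1.402 = 157.6; c'Δl = 1.26; W sinα = 63.7
Slice 4: Δl = 2.8/cos33.5° = 3.358 m; N'_4 = 305·cos33.5° − 22·3.358 = 180.5; c'Δl = 3.02; W sinα = 168.3
Slice 5: Δl = 1.6/cos48.1° = 2.396 m; N'_5 = 111·cos48.1° − 27·2.396 = 9.4; c'Δl = 2.16; W sinα = 82.6
Slice 6: Δl = 1.3/cos60.5° = 2.640 m; N'_6 = 36·cos60.5° − 6·2.640 = 1.9; c'Δl = 2.38; W sinα = 31.3
Σc'Δl = 12.7 kN/m; ΣN' = 571.6 kN/m; ΣW sinα = 413.1 kN/m
Resisting = 12.7 + 571.6·tan24.8° = 12.7 + 264.1 = 276.9 kN/m
FS = 276.9 / 413.1 = 0.670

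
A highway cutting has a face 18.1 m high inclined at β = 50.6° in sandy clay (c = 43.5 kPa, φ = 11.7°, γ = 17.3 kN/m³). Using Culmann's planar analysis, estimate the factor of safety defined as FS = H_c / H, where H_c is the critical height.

FS = 1.90

H_c = (4c/γ) · sinβ cosφ / [1 − cos(β − φ)]
    = (4·43.5/17.3) · sin50.6°·cos11.7° / [1 − cos38.9°]
    = 10.058 · 0.7567 / 0.2218 = 34.32 m
FS = H_c / H = 34.32 / 18.1 = 1.896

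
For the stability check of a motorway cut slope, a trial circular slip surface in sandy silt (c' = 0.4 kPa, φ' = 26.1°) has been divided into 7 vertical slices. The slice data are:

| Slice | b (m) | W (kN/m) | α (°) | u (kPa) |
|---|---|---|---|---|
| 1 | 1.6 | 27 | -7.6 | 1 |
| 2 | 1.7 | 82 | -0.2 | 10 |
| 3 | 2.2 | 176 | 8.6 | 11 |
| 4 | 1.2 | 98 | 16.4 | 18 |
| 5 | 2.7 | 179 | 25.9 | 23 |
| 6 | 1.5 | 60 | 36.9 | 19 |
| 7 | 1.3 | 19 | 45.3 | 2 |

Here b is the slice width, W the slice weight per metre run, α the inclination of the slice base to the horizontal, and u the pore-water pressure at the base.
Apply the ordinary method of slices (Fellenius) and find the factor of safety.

Ordinary method of slices: FS = Σ[c'·Δl_i + (W_i cosα_i − u_i·Δl_i)·tanφ'] / Σ W_i sinα_i, with Δl_i = b_i / cosα_i.
Slice 1: Δl = 1.6/cos(-7.6°) = 1.614 m; N'_1 = 27·cos(-7.6°) − 1·1.614 = 25.1; c'Δl = 0.65; W sinα = -3.6
Slice 2: Δl = 1.7/cos(-0.2°) = 1.700 m; N'_2 = 82·cos(-0.2°) − 10·1.700 = 65.0; c'Δl = 0.68; W sinα = -0.3
Slice 3: Δl = 2.2/cos8.6° = 2.225 m; N'_3 = 176·cos8.6° − 11·2.225 = 149.5; c'Δl = 0.89; W sinα = 26.3
Slice 4: Δl = 1.2/cos16.4° = 1.251 m; N'_4 = 98·cos16.4° − 18·1.251 = 71.5; c'Δl = 0.50; W sinα = 27.7
Slice 5: Δl = 2.7/cos25.9° = 3.001 m; N'_5 = 179·cos25.9° − 23·3.001 = 92.0; c'Δl = 1.20; W sinα = 78.2
Slice 6: Δl = 1.5/cos36.9° = 1.876 m; N'_6 = 60·cos36.9° − 19·1.876 = 12.3; c'Δl = 0.75; W sinα = 36.0
Slice 7: Δl = 1.3/cos45.3° = 1.848 m; N'_7 = 19·cos45.3° − 2·1.848 = 9.7; c'Δl = 0.74; W sinα = 13.5
Σc'Δl = 5.4 kN/m; ΣN' = 425.2 kN/m; ΣW sinα = 177.8 kN/m
Resisting = 5.4 + 425.2·tan26.1° = 5.4 + 208.3 = 213.7 kN/m
FS = 213.7 / 177.8 = 1.202

FS = 1.20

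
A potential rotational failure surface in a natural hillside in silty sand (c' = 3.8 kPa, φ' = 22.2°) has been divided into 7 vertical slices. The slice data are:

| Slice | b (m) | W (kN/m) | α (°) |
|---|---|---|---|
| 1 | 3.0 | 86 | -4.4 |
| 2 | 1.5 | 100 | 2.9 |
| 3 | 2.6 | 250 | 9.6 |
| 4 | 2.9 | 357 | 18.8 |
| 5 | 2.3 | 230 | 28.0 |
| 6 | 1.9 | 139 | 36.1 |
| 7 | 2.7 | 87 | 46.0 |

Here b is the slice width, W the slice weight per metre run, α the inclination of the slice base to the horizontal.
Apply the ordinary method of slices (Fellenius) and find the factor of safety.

FS = 1.32

Ordinary method of slices: FS = Σ[c'·Δl_i + (W_i cosα_i)·tanφ'] / Σ W_i sinα_i, with Δl_i = b_i / cosα_i.
Slice 1: Δl = 3.0/cos(-4.4°) = 3.009 m; N'_1 = 86·cos(-4.4°) = 85.7; c'Δl = 11.43; W sinα = -6.6
Slice 2: Δl = 1.5/cos2.9° = 1.502 m; N'_2 = 100·cos2.9° = 99.9; c'Δl = 5.71; W sinα = 5.1
Slice 3: Δl = 2.6/cos9.6° = 2.637 m; N'_3 = 250·cos9.6° = 246.5; c'Δl = 10.02; W sinα = 41.7
Slice 4: Δl = 2.9/cos18.8° = 3.063 m; N'_4 = 357·cos18.8° = 338.0; c'Δl = 11.64; W sinα = 115.0
Slice 5: Δl = 2.3/cos28.0° = 2.605 m; N'_5 = 230·cos28.0° = 203.1; c'Δl = 9.90; W sinα = 108.0
Slice 6: Δl = 1.9/cos36.1° = 2.352 m; N'_6 = 139·cos36.1° = 112.3; c'Δl = 8.94; W sinα = 81.9
Slice 7: Δl = 2.7/cos46.0° = 3.887 m; N'_7 = 87·cos46.0° = 60.4; c'Δl = 14.77; W sinα = 62.6
Σc'Δl = 72.4 kN/m; ΣN' = 1145.9 kN/m; ΣW sinα = 407.7 kN/m
Resisting = 72.4 + 1145.9·tan22.2° = 72.4 + 467.6 = 540.0 kN/m
FS = 540.0 / 407.7 = 1.325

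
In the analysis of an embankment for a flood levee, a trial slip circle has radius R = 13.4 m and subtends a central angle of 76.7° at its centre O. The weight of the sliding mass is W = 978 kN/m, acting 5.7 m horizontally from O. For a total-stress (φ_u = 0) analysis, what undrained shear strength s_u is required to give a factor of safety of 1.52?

FS = s_u·L_a·R / (W·d), so s_u = FS·W·d / (L_a·R).
Arc length L_a = R·θ = 13.4·(76.7°·π/180) = 13.4·1.3387 = 17.94 m
s_u = 1.52·978·5.7 / (17.94·13.4) = 8473.4 / 240.37 = 35.25 kPa

s_u = 35.3 kPa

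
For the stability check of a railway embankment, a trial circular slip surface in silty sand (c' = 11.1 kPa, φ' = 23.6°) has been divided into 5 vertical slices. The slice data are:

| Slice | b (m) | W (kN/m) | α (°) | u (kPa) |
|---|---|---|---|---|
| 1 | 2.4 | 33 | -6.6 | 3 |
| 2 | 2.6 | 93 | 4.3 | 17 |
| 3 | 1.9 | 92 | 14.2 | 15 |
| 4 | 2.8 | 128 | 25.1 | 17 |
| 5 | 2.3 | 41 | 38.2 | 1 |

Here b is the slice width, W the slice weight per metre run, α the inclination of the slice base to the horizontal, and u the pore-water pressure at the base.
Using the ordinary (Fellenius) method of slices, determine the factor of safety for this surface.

Ordinary method of slices: FS = Σ[c'·Δl_i + (W_i cosα_i − u_i·Δl_i)·tanφ'] / Σ W_i sinα_i, with Δl_i = b_i / cosα_i.
Slice 1: Δl = 2.4/cos(-6.6°) = 2.416 m; N'_1 = 33·cos(-6.6°) − 3·2.416 = 25.5; c'Δl = 26.82; W sinα = -3.8
Slice 2: Δl = 2.6/cos4.3° = 2.607 m; N'_2 = 93·cos4.3° − 17·2.607 = 48.4; c'Δl = 28.94; W sinα = 7.0
Slice 3: Δl = 1.9/cos14.2° = 1.960 m; N'_3 = 92·cos14.2° − 15·1.960 = 59.8; c'Δl = 21.75; W sinα = 22.6
Slice 4: Δl = 2.8/cos25.1° = 3.092 m; N'_4 = 128·cos25.1° − 17·3.092 = 63.3; c'Δl = 34.32; W sinα = 54.3
Slice 5: Δl = 2.3/cos38.2° = 2.927 m; N'_5 = 41·cos38.2° − 1·2.927 = 29.3; c'Δl = 32.49; W sinα = 25.4
Σc'Δl = 144.3 kN/m; ΣN' = 226.4 kN/m; ΣW sinα = 105.4 kN/m
Resisting = 144.3 + 226.4·tan23.6° = 144.3 + 98.9 = 243.2 kN/m
FS = 243.2 / 105.4 = 2.308

FS = 2.31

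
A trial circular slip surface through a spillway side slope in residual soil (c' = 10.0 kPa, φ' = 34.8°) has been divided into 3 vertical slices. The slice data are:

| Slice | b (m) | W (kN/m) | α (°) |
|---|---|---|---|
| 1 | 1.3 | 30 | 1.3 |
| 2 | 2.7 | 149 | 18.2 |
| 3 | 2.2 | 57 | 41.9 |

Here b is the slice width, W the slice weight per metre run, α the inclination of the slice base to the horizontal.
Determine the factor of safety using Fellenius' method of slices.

Ordinary method of slices: FS = Σ[c'·Δl_i + (W_i cosα_i)·tanφ'] / Σ W_i sinα_i, with Δl_i = b_i / cosα_i.
Slice 1: Δl = 1.3/cos1.3° = 1.300 m; N'_1 = 30·cos1.3° = 30.0; c'Δl = 13.00; W sinα = 0.7
Slice 2: Δl = 2.7/cos18.2° = 2.842 m; N'_2 = 149·cos18.2° = 141.5; c'Δl = 28.42; W sinα = 46.5
Slice 3: Δl = 2.2/cos41.9° = 2.956 m; N'_3 = 57·cos41.9° = 42.4; c'Δl = 29.56; W sinα = 38.1
Σc'Δl = 71.0 kN/m; ΣN' = 214.0 kN/m; ΣW sinα = 85.3 kN/m
Resisting = 71.0 + 214.0·tan34.8° = 71.0 + 148.7 = 219.7 kN/m
FS = 219.7 / 85.3 = 2.576

FS = 2.58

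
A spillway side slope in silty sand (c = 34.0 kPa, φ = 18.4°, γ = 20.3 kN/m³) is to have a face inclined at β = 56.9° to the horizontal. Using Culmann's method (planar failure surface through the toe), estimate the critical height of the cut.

Culmann's analysis gives the critical failure plane at α_cr = (β + φ)/2 = (56.9 + 18.4)/2 = 37.6°, and the critical height
H_c = (4c/γ) · sinβ cosφ / [1 − cos(β − φ)]
    = (4·34.0/20.3) · sin56.9°·cos18.4° / [1 − cos(38.5°)]
    = 6.700 · 0.8377·0.9489 / [1 − 0.7826]
    = 6.700 · 0.7949 / 0.2174
    = 24.50 m

H_c = 24.50 m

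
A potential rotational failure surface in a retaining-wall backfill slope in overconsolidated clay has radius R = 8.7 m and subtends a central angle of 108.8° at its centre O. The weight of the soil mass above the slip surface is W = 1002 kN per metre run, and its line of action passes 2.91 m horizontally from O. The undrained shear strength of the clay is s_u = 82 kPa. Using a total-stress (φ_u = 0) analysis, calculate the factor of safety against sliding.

FS = 4.04

Taking moments about the centre O, the resisting moment is provided by the undrained shear strength acting along the arc:
Arc length L_a = R·θ = 8.7·(108.8°·π/180) = 8.7·1.8989 = 16.52 m
M_R = s_u·L_a·R = 82·16.52·8.7 = 11785.8 kN·m/m
M_D = W·d = 1002·2.91 = 2915.8 kN·m/m
FS = M_R / M_D = 11785.8 / 2915.8 = 4.042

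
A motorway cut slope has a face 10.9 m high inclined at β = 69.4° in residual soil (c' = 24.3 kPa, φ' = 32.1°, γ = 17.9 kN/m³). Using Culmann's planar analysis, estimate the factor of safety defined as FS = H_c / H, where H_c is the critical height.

H_c = (4c'/γ) · sinβ cosφ' / [1 − cos(β − φ')]
    = (4·24.3/17.9) · sin69.4°·cos32.1° / [1 − cos37.3°]
    = 5.430 · 0.7930 / 0.2045 = 21.05 m
FS = H_c / H = 21.05 / 10.9 = 1.931

FS = 1.93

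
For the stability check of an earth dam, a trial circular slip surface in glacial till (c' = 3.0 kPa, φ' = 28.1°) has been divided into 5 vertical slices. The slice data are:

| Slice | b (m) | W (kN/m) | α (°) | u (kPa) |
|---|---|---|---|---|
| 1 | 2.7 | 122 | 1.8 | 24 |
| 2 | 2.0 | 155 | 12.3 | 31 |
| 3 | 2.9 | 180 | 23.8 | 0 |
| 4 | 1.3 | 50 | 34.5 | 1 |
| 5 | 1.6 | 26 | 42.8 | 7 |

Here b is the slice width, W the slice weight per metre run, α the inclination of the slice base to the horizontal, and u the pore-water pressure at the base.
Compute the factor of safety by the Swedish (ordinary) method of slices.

Ordinary method of slices: FS = Σ[c'·Δl_i + (W_i cosα_i − u_i·Δl_i)·tanφ'] / Σ W_i sinα_i, with Δl_i = b_i / cosα_i.
Slice 1: Δl = 2.7/cos1.8° = 2.701 m; N'_1 = 122·cos1.8° − 24·2.701 = 57.1; c'Δl = 8.10; W sinα = 3.8
Slice 2: Δl = 2.0/cos12.3° = 2.047 m; N'_2 = 155·cos12.3° − 31·2.047 = 88.0; c'Δl = 6.14; W sinα = 33.0
Slice 3: Δl = 2.9/cos23.8° = 3.170 m; N'_3 = 180·cos23.8° − 0·3.170 = 164.7; c'Δl = 9.51; W sinα = 72.6
Slice 4: Δl = 1.3/cos34.5° = 1.577 m; N'_4 = 50·cos34.5° − 1·1.577 = 39.6; c'Δl = 4.73; W sinα = 28.3
Slice 5: Δl = 1.6/cos42.8° = 2.181 m; N'_5 = 26·cos42.8° − 7·2.181 = 3.8; c'Δl = 6.54; W sinα = 17.7
Σc'Δl = 35.0 kN/m; ΣN' = 353.2 kN/m; ΣW sinα = 155.5 kN/m
Resisting = 35.0 + 353.2·tan28.1° = 35.0 + 188.6 = 223.6 kN/m
FS = 223.6 / 155.5 = 1.438

FS = 1.44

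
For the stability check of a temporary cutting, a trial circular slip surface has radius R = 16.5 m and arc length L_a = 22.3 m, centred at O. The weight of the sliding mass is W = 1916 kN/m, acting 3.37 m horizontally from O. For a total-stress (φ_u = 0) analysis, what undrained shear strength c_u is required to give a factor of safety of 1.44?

c_u = 25.3 kPa

FS = c_u·L_a·R / (W·d), so c_u = FS·W·d / (L_a·R).
c_u = 1.44·1916·3.37 / (22.30·16.5) = 9298.0 / 367.95 = 25.27 kPa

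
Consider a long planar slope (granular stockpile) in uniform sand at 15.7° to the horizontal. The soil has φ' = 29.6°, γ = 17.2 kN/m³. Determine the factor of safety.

For a dry cohesionless infinite slope the factor of safety is FS = tanφ' / tanβ.
FS = tan29.6° / tan15.7° = 0.5681 / 0.2811 = 2.021

FS = 2.02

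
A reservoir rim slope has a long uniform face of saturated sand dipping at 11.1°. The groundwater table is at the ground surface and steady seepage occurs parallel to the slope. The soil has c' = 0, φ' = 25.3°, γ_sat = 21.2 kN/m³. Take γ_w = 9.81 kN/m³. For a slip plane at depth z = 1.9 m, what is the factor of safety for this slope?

With seepage parallel to the slope and the water table at the surface, the effective normal stress on the slip plane uses the buoyant unit weight γ' = γ_sat − γ_w while the driving shear stress uses γ_sat:
FS = [c' + γ' z cos²β tanφ'] / [γ_sat z sinβ cosβ]
(For c' = 0 this reduces to FS = (γ'/γ_sat)·tanφ'/tanβ.)
γ' = 21.2 − 9.81 = 11.39 kN/m³
Numerator = 0.0 + 11.39·1.9·cos²11.1°·tan25.3° = 0.0 + 11.39·1.9·0.9629·0.4727 = 9.850 kPa
Denominator = 21.2·1.9·sin11.1°·cos11.1° = 21.2·1.9·0.1925·0.9813 = 7.610 kPa
FS = 9.850 / 7.610 = 1.294

FS = 1.29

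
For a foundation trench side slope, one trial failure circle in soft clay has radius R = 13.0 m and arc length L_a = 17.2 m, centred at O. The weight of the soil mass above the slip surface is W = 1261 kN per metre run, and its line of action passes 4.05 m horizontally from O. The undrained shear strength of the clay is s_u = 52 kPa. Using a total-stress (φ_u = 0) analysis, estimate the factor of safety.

Taking moments about the centre O, the resisting moment is provided by the undrained shear strength acting along the arc:
M_R = s_u·L_a·R = 52·17.20·13.0 = 11627.2 kN·m/m
M_D = W·d = 1261·4.05 = 5107.1 kN·m/m
FS = M_R / M_D = 11627.2 / 5107.1 = 2.277

FS = 2.28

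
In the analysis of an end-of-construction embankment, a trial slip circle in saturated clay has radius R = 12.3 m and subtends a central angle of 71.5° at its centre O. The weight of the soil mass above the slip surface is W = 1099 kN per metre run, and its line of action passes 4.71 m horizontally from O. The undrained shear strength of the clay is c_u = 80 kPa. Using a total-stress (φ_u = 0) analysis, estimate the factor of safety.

Taking moments about the centre O, the resisting moment is provided by the undrained shear strength acting along the arc:
Arc length L_a = R·θ = 12.3·(71.5°·π/180) = 12.3·1.2479 = 15.35 m
M_R = c_u·L_a·R = 80·15.35·12.3 = 15103.7 kN·m/m
M_D = W·d = 1099·4.71 = 5176.3 kN·m/m
FS = M_R / M_D = 15103.7 / 5176.3 = 2.918

FS = 2.92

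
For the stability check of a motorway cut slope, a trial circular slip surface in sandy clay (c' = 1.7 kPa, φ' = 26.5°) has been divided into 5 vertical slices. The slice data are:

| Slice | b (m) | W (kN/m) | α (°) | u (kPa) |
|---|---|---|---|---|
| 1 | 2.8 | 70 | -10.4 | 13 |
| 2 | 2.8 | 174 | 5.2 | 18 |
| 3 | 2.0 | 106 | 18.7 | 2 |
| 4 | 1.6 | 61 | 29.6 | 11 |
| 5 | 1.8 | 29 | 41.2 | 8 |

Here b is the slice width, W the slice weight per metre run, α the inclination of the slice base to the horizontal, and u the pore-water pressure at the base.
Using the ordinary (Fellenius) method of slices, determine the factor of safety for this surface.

FS = 1.89

Ordinary method of slices: FS = Σ[c'·Δl_i + (W_i cosα_i − u_i·Δl_i)·tanφ'] / Σ W_i sinα_i, with Δl_i = b_i / cosα_i.
Slice 1: Δl = 2.8/cos(-10.4°) = 2.847 m; N'_1 = 70·cos(-10.4°) − 13·2.847 = 31.8; c'Δl = 4.84; W sinα = -12.6
Slice 2: Δl = 2.8/cos5.2° = 2.812 m; N'_2 = 174·cos5.2° − 18·2.812 = 122.7; c'Δl = 4.78; W sinα = 15.8
Slice 3: Δl = 2.0/cos18.7° = 2.111 m; N'_3 = 106·cos18.7° − 2·2.111 = 96.2; c'Δl = 3.59; W sinα = 34.0
Slice 4: Δl = 1.6/cos29.6° = 1.840 m; N'_4 = 61·cos29.6° − 11·1.840 = 32.8; c'Δl = 3.13; W sinα = 30.1
Slice 5: Δl = 1.8/cos41.2° = 2.392 m; N'_5 = 29·cos41.2° − 8·2.392 = 2.7; c'Δl = 4.07; W sinα = 19.1
Σc'Δl = 20.4 kN/m; ΣN' = 286.2 kN/m; ΣW sinα = 86.4 kN/m
Resisting = 20.4 + 286.2·tan26.5° = 20.4 + 142.7 = 163.1 kN/m
FS = 163.1 / 86.4 = 1.889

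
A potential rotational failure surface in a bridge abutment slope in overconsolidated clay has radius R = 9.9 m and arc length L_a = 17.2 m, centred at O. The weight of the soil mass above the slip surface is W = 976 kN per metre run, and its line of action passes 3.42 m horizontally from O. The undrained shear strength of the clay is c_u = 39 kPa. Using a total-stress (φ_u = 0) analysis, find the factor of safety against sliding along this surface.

Taking moments about the centre O, the resisting moment is provided by the undrained shear strength acting along the arc:
M_R = c_u·L_a·R = 39·17.20·9.9 = 6640.9 kN·m/m
M_D = W·d = 976·3.42 = 3337.9 kN·m/m
FS = M_R / M_D = 6640.9 / 3337.9 = 1.990

FS = 1.99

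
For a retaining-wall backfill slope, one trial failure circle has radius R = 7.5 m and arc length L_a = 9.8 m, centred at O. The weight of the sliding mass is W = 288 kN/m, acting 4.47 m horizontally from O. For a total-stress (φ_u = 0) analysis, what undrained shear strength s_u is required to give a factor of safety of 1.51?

FS = s_u·L_a·R / (W·d), so s_u = FS·W·d / (L_a·R).
s_u = 1.51·288·4.47 / (9.80·7.5) = 1943.9 / 73.50 = 26.45 kPa

s_u = 26.4 kPa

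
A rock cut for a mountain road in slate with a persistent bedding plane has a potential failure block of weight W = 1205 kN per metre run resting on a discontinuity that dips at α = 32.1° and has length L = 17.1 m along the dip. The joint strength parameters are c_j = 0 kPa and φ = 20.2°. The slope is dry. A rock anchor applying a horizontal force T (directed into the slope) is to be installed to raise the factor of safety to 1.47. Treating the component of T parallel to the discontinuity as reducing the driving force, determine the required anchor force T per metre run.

T = 393 kN/m

Resolving forces along and normal to the sliding plane, with the horizontal anchor force T adding T·sinα to the effective normal force and T·cosα acting up the plane against the driving force:
FS = [c_jL + (W cosα + T sinα) tanφ] / [W sinα − T cosα]
Without the anchor: N' = 1020.8 kN/m, driving T_d = 640.3 kN/m, resisting R = 0·17.1 + 1020.8·tan20.2° = 375.6 kN/m, FS = 0.59.
Setting FS = 1.47 and solving for T:
1.47·(640.3 − T cos32.1°) = 375.6 + T sin32.1°·tan20.2°
T·(sin32.1°·tan20.2° + 1.47·cos32.1°) = 1.47·640.3 − 375.6
T·(0.5314·0.3679 + 1.47·0.8471) = 941.3 − 375.6 = 565.7
T·1.4408 = 565.7
T = 392.6 kN/m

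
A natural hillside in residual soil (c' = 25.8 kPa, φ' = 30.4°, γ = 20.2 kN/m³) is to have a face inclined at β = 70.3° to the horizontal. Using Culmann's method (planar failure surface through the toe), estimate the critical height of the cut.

H_c = 17.82 m

Culmann's analysis gives the critical failure plane at α_cr = (β + φ')/2 = (70.3 + 30.4)/2 = 50.3°, and the critical height
H_c = (4c'/γ) · sinβ cosφ' / [1 − cos(β − φ')]
    = (4·25.8/20.2) · sin70.3°·cos30.4° / [1 − cos(39.9°)]
    = 5.109 · 0.9415·0.8625 / [1 − 0.7672]
    = 5.109 · 0.8120 / 0.2328
    = 17.82 m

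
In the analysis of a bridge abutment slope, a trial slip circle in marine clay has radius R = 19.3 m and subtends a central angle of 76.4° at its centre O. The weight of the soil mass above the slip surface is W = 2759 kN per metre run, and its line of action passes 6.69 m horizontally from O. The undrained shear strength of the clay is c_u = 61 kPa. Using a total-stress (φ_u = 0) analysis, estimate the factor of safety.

FS = 1.64

Taking moments about the centre O, the resisting moment is provided by the undrained shear strength acting along the arc:
Arc length L_a = R·θ = 19.3·(76.4°·π/180) = 19.3·1.3334 = 25.74 m
M_R = c_u·L_a·R = 61·25.74·19.3 = 30298.1 kN·m/m
M_D = W·d = 2759·6.69 = 18457.7 kN·m/m
FS = M_R / M_D = 30298.1 / 18457.7 = 1.641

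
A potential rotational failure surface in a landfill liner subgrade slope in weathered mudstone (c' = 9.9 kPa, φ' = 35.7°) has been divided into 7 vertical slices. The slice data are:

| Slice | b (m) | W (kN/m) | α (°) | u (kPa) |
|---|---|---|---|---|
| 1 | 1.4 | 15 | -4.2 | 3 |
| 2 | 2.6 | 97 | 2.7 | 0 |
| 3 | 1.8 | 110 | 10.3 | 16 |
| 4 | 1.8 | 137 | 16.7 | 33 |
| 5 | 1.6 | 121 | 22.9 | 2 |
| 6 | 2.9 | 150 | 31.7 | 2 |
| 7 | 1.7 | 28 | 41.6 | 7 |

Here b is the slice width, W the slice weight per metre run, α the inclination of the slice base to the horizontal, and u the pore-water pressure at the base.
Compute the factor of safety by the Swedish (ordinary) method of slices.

FS = 2.42

Ordinary method of slices: FS = Σ[c'·Δl_i + (W_i cosα_i − u_i·Δl_i)·tanφ'] / Σ W_i sinα_i, with Δl_i = b_i / cosα_i.
Slice 1: Δl = 1.4/cos(-4.2°) = 1.404 m; N'_1 = 15·cos(-4.2°) − 3·1.404 = 10.7; c'Δl = 13.90; W sinα = -1.1
Slice 2: Δl = 2.6/cos2.7° = 2.603 m; N'_2 = 97·cos2.7° − 0·2.603 = 96.9; c'Δl = 25.77; W sinα = 4.6
Slice 3: Δl = 1.8/cos10.3° = 1.829 m; N'_3 = 110·cos10.3° − 16·1.829 = 79.0; c'Δl = 18.11; W sinα = 19.7
Slice 4: Δl = 1.8/cos16.7° = 1.879 m; N'_4 = 137·cos16.7° − 33·1.879 = 69.2; c'Δl = 18.60; W sinα = 39.4
Slice 5: Δl = 1.6/cos22.9° = 1.737 m; N'_5 = 121·cos22.9° − 2·1.737 = 108.0; c'Δl = 17.20; W sinα = 47.1
Slice 6: Δl = 2.9/cos31.7° = 3.409 m; N'_6 = 150·cos31.7° − 2·3.409 = 120.8; c'Δl = 33.74; W sinα = 78.8
Slice 7: Δl = 1.7/cos41.6° = 2.273 m; N'_7 = 28·cos41.6° − 7·2.273 = 5.0; c'Δl = 22.51; W sinα = 18.6
Σc'Δl = 149.8 kN/m; ΣN' = 489.6 kN/m; ΣW sinα = 207.0 kN/m
Resisting = 149.8 + 489.6·tan35.7° = 149.8 + 351.8 = 501.7 kN/m
FS = 501.7 / 207.0 = 2.423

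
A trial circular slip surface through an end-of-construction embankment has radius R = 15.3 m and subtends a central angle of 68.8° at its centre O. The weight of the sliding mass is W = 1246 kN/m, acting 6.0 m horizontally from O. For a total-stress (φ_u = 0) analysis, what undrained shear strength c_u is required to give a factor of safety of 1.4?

FS = c_u·L_a·R / (W·d), so c_u = FS·W·d / (L_a·R).
Arc length L_a = R·θ = 15.3·(68.8°·π/180) = 15.3·1.2008 = 18.37 m
c_u = 1.4·1246·6.0 / (18.37·15.3) = 10466.4 / 281.09 = 37.23 kPa

c_u = 37.2 kPa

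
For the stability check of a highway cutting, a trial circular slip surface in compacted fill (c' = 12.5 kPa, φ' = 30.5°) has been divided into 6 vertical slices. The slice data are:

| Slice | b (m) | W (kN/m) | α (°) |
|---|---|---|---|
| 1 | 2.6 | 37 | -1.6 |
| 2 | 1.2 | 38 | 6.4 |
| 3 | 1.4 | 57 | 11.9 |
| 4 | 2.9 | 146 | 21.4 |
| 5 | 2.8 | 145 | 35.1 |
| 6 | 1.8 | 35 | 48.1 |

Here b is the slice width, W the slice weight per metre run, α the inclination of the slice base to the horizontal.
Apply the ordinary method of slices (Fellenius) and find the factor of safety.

FS = 2.37

Ordinary method of slices: FS = Σ[c'·Δl_i + (W_i cosα_i)·tanφ'] / Σ W_i sinα_i, with Δl_i = b_i / cosα_i.
Slice 1: Δl = 2.6/cos(-1.6°) = 2.601 m; N'_1 = 37·cos(-1.6°) = 37.0; c'Δl = 32.51; W sinα = -1.0
Slice 2: Δl = 1.2/cos6.4° = 1.208 m; N'_2 = 38·cos6.4° = 37.8; c'Δl = 15.09; W sinα = 4.2
Slice 3: Δl = 1.4/cos11.9° = 1.431 m; N'_3 = 57·cos11.9° = 55.8; c'Δl = 17.88; W sinα = 11.8
Slice 4: Δl = 2.9/cos21.4° = 3.115 m; N'_4 = 146·cos21.4° = 135.9; c'Δl = 38.93; W sinα = 53.3
Slice 5: Δl = 2.8/cos35.1° = 3.422 m; N'_5 = 145·cos35.1° = 118.6; c'Δl = 42.78; W sinα = 83.4
Slice 6: Δl = 1.8/cos48.1° = 2.695 m; N'_6 = 35·cos48.1° = 23.4; c'Δl = 33.69; W sinα = 26.1
Σc'Δl = 180.9 kN/m; ΣN' = 408.5 kN/m; ΣW sinα = 177.7 kN/m
Resisting = 180.9 + 408.5·tan30.5° = 180.9 + 240.6 = 421.5 kN/m
FS = 421.5 / 177.7 = 2.373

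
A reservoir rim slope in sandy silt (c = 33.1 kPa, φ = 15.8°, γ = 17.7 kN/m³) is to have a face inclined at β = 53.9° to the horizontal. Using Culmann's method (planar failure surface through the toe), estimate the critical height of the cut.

Culmann's analysis gives the critical failure plane at α_cr = (β + φ)/2 = (53.9 + 15.8)/2 = 34.9°, and the critical height
H_c = (4c/γ) · sinβ cosφ / [1 − cos(β − φ)]
    = (4·33.1/17.7) · sin53.9°·cos15.8° / [1 − cos(38.1°)]
    = 7.480 · 0.8080·0.9622 / [1 − 0.7869]
    = 7.480 · 0.7775 / 0.2131
    = 27.29 m

H_c = 27.29 m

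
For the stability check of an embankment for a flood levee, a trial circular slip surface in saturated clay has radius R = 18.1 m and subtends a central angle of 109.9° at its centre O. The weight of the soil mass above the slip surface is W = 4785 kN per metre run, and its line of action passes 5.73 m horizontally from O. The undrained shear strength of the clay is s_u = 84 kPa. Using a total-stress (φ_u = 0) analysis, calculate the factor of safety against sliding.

FS = 1.93

Taking moments about the centre O, the resisting moment is provided by the undrained shear strength acting along the arc:
Arc length L_a = R·θ = 18.1·(109.9°·π/180) = 18.1·1.9181 = 34.72 m
M_R = s_u·L_a·R = 84·34.72·18.1 = 52785.1 kN·m/m
M_D = W·d = 4785·5.73 = 27418.1 kN·m/m
FS = M_R / M_D = 52785.1 / 27418.1 = 1.925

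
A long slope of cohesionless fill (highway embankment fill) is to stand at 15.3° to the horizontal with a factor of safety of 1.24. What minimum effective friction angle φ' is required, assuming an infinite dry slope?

FS = tanφ'/tanβ ⇒ tanφ' = FS · tanβ = 1.24 · tan15.3° = 0.3392
φ' = arctan(0.3392) = 18.74°

φ' = 18.7°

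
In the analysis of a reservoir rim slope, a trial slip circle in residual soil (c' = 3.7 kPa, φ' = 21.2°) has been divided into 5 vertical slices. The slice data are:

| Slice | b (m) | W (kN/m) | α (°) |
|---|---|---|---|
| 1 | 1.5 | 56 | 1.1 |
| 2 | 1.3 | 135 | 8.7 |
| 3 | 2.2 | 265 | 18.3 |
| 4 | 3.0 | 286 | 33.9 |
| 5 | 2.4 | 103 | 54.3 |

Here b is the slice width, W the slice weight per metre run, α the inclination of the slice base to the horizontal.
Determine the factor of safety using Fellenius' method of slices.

FS = 0.96

Ordinary method of slices: FS = Σ[c'·Δl_i + (W_i cosα_i)·tanφ'] / Σ W_i sinα_i, with Δl_i = b_i / cosα_i.
Slice 1: Δl = 1.5/cos1.1° = 1.500 m; N'_1 = 56·cos1.1° = 56.0; c'Δl = 5.55; W sinα = 1.1
Slice 2: Δl = 1.3/cos8.7° = 1.315 m; N'_2 = 135·cos8.7° = 133.4; c'Δl = 4.87; W sinα = 20.4
Slice 3: Δl = 2.2/cos18.3° = 2.317 m; N'_3 = 265·cos18.3° = 251.6; c'Δl = 8.57; W sinα = 83.2
Slice 4: Δl = 3.0/cos33.9° = 3.614 m; N'_4 = 286·cos33.9° = 237.4; c'Δl = 13.37; W sinα = 159.5
Slice 5: Δl = 2.4/cos54.3° = 4.113 m; N'_5 = 103·cos54.3° = 60.1; c'Δl = 15.22; W sinα = 83.6
Σc'Δl = 47.6 kN/m; ΣN' = 738.5 kN/m; ΣW sinα = 347.9 kN/m
Resisting = 47.6 + 738.5·tan21.2° = 47.6 + 286.5 = 334.0 kN/m
FS = 334.0 / 347.9 = 0.960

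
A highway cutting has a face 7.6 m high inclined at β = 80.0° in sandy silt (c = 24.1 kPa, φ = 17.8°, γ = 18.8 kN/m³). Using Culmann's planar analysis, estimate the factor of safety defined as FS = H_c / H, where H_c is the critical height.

FS = 1.19

H_c = (4c/γ) · sinβ cosφ / [1 − cos(β − φ)]
    = (4·24.1/18.8) · sin80.0°·cos17.8° / [1 − cos62.2°]
    = 5.128 · 0.9377 / 0.5336 = 9.01 m
FS = H_c / H = 9.01 / 7.6 = 1.186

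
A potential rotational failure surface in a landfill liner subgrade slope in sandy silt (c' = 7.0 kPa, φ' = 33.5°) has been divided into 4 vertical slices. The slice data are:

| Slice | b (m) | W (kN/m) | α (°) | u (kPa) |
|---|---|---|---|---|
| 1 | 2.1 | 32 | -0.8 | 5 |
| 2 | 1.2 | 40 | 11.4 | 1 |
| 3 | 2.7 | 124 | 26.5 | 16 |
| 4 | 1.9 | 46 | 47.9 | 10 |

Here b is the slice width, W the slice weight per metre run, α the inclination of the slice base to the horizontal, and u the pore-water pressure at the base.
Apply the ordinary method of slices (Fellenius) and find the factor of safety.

Ordinary method of slices: FS = Σ[c'·Δl_i + (W_i cosα_i − u_i·Δl_i)·tanφ'] / Σ W_i sinα_i, with Δl_i = b_i / cosα_i.
Slice 1: Δl = 2.1/cos(-0.8°) = 2.100 m; N'_1 = 32·cos(-0.8°) − 5·2.100 = 21.5; c'Δl = 14.70; W sinα = -0.4
Slice 2: Δl = 1.2/cos11.4° = 1.224 m; N'_2 = 40·cos11.4° − 1·1.224 = 38.0; c'Δl = 8.57; W sinα = 7.9
Slice 3: Δl = 2.7/cos26.5° = 3.017 m; N'_3 = 124·cos26.5° − 16·3.017 = 62.7; c'Δl = 21.12; W sinα = 55.3
Slice 4: Δl = 1.9/cos47.9° = 2.834 m; N'_4 = 46·cos47.9° − 10·2.834 = 2.5; c'Δl = 19.84; W sinα = 34.1
Σc'Δl = 64.2 kN/m; ΣN' = 124.7 kN/m; ΣW sinα = 96.9 kN/m
Resisting = 64.2 + 124.7·tan33.5° = 64.2 + 82.5 = 146.8 kN/m
FS = 146.8 / 96.9 = 1.514

FS = 1.51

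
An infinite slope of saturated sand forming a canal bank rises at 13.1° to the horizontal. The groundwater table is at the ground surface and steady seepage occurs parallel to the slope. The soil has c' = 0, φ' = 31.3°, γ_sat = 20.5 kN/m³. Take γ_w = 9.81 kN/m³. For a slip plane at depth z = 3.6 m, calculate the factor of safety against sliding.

With seepage parallel to the slope and the water table at the surface, the effective normal stress on the slip plane uses the buoyant unit weight γ' = γ_sat − γ_w while the driving shear stress uses γ_sat:
FS = [c' + γ' z cos²β tanφ'] / [γ_sat z sinβ cosβ]
(For c' = 0 this reduces to FS = (γ'/γ_sat)·tanφ'/tanβ.)
γ' = 20.5 − 9.81 = 10.69 kN/m³
Numerator = 0.0 + 10.69·3.6·cos²13.1°·tan31.3° = 0.0 + 10.69·3.6·0.9486·0.6080 = 22.197 kPa
Denominator = 20.5·3.6·sin13.1°·cos13.1° = 20.5·3.6·0.2267·0.9740 = 16.292 kPa
FS = 22.197 / 16.292 = 1.362

FS = 1.36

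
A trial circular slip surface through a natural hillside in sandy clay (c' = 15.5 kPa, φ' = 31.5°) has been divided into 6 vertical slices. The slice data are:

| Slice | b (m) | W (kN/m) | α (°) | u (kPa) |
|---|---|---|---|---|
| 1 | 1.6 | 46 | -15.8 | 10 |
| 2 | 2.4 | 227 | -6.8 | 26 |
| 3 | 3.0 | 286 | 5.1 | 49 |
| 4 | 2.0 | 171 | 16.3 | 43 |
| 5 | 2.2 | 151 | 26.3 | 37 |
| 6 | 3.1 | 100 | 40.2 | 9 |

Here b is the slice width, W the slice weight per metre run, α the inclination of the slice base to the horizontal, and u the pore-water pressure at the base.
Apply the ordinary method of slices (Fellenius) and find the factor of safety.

Ordinary method of slices: FS = Σ[c'·Δl_i + (W_i cosα_i − u_i·Δl_i)·tanφ'] / Σ W_i sinα_i, with Δl_i = b_i / cosα_i.
Slice 1: Δl = 1.6/cos(-15.8°) = 1.663 m; N'_1 = 46·cos(-15.8°) − 10·1.663 = 27.6; c'Δl = 25.77; W sinα = -12.5
Slice 2: Δl = 2.4/cos(-6.8°) = 2.417 m; N'_2 = 227·cos(-6.8°) − 26·2.417 = 162.6; c'Δl = 37.46; W sinα = -26.9
Slice 3: Δl = 3.0/cos5.1° = 3.012 m; N'_3 = 286·cos5.1° − 49·3.012 = 137.3; c'Δl = 46.68; W sinα = 25.4
Slice 4: Δl = 2.0/cos16.3° = 2.084 m; N'_4 = 171·cos16.3° − 43·2.084 = 74.5; c'Δl = 32.30; W sinα = 48.0
Slice 5: Δl = 2.2/cos26.3° = 2.454 m; N'_5 = 151·cos26.3° − 37·2.454 = 44.6; c'Δl = 38.04; W sinα = 66.9
Slice 6: Δl = 3.1/cos40.2° = 4.059 m; N'_6 = 100·cos40.2° − 9·4.059 = 39.9; c'Δl = 62.91; W sinα = 64.5
Σc'Δl = 243.2 kN/m; ΣN' = 486.4 kN/m; ΣW sinα = 165.5 kN/m
Resisting = 243.2 + 486.4·tan31.5° = 243.2 + 298.1 = 541.2 kN/m
FS = 541.2 / 165.5 = 3.271

FS = 3.27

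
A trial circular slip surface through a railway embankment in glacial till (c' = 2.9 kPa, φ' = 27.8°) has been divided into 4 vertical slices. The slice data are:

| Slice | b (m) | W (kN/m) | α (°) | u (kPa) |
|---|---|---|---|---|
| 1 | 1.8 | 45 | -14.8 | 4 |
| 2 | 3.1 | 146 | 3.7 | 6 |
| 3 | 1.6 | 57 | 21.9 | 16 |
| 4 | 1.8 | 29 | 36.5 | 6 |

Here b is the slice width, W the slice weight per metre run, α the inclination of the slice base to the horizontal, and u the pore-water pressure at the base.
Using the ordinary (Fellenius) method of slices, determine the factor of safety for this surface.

FS = 3.58

Ordinary method of slices: FS = Σ[c'·Δl_i + (W_i cosα_i − u_i·Δl_i)·tanφ'] / Σ W_i sinα_i, with Δl_i = b_i / cosα_i.
Slice 1: Δl = 1.8/cos(-14.8°) = 1.862 m; N'_1 = 45·cos(-14.8°) − 4·1.862 = 36.1; c'Δl = 5.40; W sinα = -11.5
Slice 2: Δl = 3.1/cos3.7° = 3.106 m; N'_2 = 146·cos3.7° − 6·3.106 = 127.1; c'Δl = 9.01; W sinα = 9.4
Slice 3: Δl = 1.6/cos21.9° = 1.724 m; N'_3 = 57·cos21.9° − 16·1.724 = 25.3; c'Δl = 5.00; W sinα = 21.3
Slice 4: Δl = 1.8/cos36.5° = 2.239 m; N'_4 = 29·cos36.5° − 6·2.239 = 9.9; c'Δl = 6.49; W sinα = 17.2
Σc'Δl = 25.9 kN/m; ΣN' = 198.3 kN/m; ΣW sinα = 36.4 kN/m
Resisting = 25.9 + 198.3·tan27.8° = 25.9 + 104.5 = 130.4 kN/m
FS = 130.4 / 36.4 = 3.580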